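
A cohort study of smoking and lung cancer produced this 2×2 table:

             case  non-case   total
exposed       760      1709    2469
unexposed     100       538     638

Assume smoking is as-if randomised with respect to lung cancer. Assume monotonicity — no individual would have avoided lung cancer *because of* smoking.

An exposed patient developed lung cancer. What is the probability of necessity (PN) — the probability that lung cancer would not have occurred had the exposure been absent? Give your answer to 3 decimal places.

p₁ = P(outcome | exposed) = 760/2469 = 0.30782
p₀ = P(outcome | unexposed) = 100/638 = 0.15674
Under exogeneity and monotonicity, PN = (p₁ − p₀)/p₁.
PN = (0.30782 − 0.15674) / 0.30782 ≈ 0.4908

PN ≈ 0.491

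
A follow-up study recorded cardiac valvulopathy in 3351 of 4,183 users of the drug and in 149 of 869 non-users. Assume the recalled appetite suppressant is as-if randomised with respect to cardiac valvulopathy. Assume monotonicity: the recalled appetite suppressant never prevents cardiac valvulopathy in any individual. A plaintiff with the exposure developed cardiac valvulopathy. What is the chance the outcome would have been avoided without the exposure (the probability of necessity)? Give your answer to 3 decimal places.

p₁ = P(outcome | exposed) = 3351/4183 = 0.8011
p₀ = P(outcome | unexposed) = 149/869 = 0.17146
Under exogeneity and monotonicity, PN = (p₁ − p₀) / p₁.
PN = (0.8011 − 0.17146) / 0.8011 = 0.62964 / 0.8011 ≈ 0.7860

PN ≈ 0.786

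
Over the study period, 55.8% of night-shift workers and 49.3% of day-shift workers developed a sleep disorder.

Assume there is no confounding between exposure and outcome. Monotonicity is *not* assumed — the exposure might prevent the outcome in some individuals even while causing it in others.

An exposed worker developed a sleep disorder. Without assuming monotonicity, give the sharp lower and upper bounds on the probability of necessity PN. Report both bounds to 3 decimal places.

p₁ = 0.558, p₀ = 0.493.
Under exogeneity alone the bounds on PN are max{0,(p₁−p₀)/p₁} ≤ PN ≤ min{1,(1−p₀)/p₁}.
  lower = (p₁ − p₀)/p₁ = 0.065 / 0.558 ≈ 0.1165
  upper = min{1, (1 − p₀)/p₁} = 0.507 / 0.558 ≈ 0.9086

0.116 ≤ PN ≤ 0.909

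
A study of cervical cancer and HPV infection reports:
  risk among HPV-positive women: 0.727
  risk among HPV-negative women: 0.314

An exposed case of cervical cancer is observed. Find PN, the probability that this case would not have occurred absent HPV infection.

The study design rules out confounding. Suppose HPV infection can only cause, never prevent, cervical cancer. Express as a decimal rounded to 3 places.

PN ≈ 0.568

Let p₁ = 0.727, p₀ = 0.314.
Under exogeneity and monotonicity, PN = (p₁ − p₀) / p₁.
PN = (0.727 − 0.314) / 0.727 = 0.413 / 0.727 ≈ 0.5681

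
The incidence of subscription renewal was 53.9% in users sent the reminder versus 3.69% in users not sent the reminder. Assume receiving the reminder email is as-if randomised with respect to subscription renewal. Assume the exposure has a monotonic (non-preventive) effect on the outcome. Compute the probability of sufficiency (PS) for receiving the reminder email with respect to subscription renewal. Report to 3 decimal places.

PS ≈ 0.521

p₁ = 0.539, p₀ = 0.0369.
Under exogeneity and monotonicity, PS = (p₁ − p₀) / (1 − p₀).
PS = (0.539 − 0.0369) / (1 − 0.0369) = 0.5021 / 0.9631 ≈ 0.5213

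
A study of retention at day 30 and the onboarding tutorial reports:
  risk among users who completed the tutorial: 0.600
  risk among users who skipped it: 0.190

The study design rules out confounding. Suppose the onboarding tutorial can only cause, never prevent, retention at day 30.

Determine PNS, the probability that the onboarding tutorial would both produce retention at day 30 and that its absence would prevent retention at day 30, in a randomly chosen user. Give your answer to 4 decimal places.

Let p₁ = 0.6, p₀ = 0.19.
Under exogeneity and monotonicity, PNS = p₁ − p₀.
PNS = 0.6 − 0.19 = 0.41

PNS ≈ 0.4100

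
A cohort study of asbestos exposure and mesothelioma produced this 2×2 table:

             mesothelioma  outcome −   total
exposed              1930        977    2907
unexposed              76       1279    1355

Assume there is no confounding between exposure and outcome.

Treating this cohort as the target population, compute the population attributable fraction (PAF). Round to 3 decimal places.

PAF ≈ 0.881

p₁ = P(outcome | exposed) = 1930/2907 = 0.66391
p₀ = P(outcome | unexposed) = 76/1355 = 0.056089
Exposure prevalence π = 2907/4262 = 0.68207; overall risk P(Y=1) = 0.47067.
Under exogeneity, PAF = [P(Y=1) − p₀]/P(Y=1).
PAF = (0.47067 − 0.056089) / 0.47067 ≈ 0.8808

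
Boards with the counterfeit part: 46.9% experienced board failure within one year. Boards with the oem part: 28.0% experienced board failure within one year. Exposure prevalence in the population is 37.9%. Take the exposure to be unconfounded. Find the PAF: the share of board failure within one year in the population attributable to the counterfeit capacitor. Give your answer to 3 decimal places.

PAF ≈ 0.204

p₁ = 0.469, p₀ = 0.28.
Overall risk P(Y=1) = π·p₁ + (1−π)·p₀ = 0.379×0.469 + 0.621×0.28 = 0.35163.
Under exogeneity, PAF = [P(Y=1) − p₀] / P(Y=1).
PAF = (0.35163 − 0.28) / 0.35163 ≈ 0.2037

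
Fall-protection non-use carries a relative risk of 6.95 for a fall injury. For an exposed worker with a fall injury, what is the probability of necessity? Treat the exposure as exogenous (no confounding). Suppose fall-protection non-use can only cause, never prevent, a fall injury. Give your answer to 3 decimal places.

Under exogeneity and monotonicity, PN = (RR − 1) / RR = 1 − 1/RR.
PN = (6.95 − 1) / 6.95 = 5.95 / 6.95 ≈ 0.8561

PN ≈ 0.856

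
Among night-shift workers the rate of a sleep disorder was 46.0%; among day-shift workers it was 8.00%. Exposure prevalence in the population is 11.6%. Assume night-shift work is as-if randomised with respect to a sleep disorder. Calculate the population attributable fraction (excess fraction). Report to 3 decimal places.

p₁ = 0.46, p₀ = 0.08.
Overall risk P(Y=1) = π·p₁ + (1−π)·p₀ = 0.116×0.46 + 0.884×0.08 = 0.12408.
Under exogeneity, PAF = [P(Y=1) − p₀] / P(Y=1).
PAF = (0.12408 − 0.08) / 0.12408 ≈ 0.3553

PAF ≈ 0.355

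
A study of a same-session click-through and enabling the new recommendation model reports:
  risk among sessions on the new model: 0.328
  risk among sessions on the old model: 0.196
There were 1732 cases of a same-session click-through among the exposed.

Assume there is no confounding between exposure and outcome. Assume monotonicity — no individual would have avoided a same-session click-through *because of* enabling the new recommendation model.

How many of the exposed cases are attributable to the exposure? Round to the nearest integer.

about 697 cases

Let p₁ = 0.328, p₀ = 0.196.
PN = (p₁ − p₀)/p₁ = (0.328 − 0.196) / 0.328 ≈ 0.40244.
Attributable cases ≈ PN × (exposed cases) = 0.40244 × 1732 ≈ 697.02.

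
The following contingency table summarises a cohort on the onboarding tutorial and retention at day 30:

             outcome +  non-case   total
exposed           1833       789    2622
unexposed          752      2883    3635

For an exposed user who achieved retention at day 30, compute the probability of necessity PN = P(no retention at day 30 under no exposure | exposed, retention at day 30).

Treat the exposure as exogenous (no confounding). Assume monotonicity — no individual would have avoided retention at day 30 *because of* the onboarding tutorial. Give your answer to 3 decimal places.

PN ≈ 0.704

p₁ = P(outcome | exposed) = 1833/2622 = 0.69908
p₀ = P(outcome | unexposed) = 752/3635 = 0.20688
Under exogeneity and monotonicity, PN = (p₁ − p₀) / p₁.
PN = (0.69908 − 0.20688) / 0.69908 = 0.49221 / 0.69908 ≈ 0.7041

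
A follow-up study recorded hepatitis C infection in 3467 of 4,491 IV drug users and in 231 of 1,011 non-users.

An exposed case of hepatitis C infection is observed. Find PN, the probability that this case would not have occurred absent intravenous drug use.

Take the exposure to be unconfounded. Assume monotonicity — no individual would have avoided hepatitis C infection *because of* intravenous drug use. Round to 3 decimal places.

p₁ = P(outcome | exposed) = 3467/4491 = 0.77199
p₀ = P(outcome | unexposed) = 231/1011 = 0.22849
Under exogeneity and monotonicity, PN = (p₁ − p₀) / p₁.
PN = (0.77199 − 0.22849) / 0.77199 = 0.5435 / 0.77199 ≈ 0.7040

PN ≈ 0.704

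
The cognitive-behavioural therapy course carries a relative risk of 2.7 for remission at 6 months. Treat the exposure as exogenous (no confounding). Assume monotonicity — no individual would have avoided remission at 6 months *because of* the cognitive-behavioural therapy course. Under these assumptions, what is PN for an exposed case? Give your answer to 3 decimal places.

Under exogeneity and monotonicity, PN = (RR − 1) / RR = 1 − 1/RR.
PN = (2.7 − 1) / 2.7 = 1.7 / 2.7 ≈ 0.6296

PN ≈ 0.630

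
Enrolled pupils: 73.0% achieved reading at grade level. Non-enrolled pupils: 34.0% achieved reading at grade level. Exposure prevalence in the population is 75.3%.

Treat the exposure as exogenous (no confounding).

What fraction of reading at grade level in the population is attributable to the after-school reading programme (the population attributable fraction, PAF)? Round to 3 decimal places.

PAF ≈ 0.463

p₁ = 0.73, p₀ = 0.34.
Overall risk P(Y=1) = π·p₁ + (1−π)·p₀ = 0.753×0.73 + 0.247×0.34 = 0.63367.
Under exogeneity, PAF = [P(Y=1) − p₀] / P(Y=1).
PAF = (0.63367 − 0.34) / 0.63367 ≈ 0.4634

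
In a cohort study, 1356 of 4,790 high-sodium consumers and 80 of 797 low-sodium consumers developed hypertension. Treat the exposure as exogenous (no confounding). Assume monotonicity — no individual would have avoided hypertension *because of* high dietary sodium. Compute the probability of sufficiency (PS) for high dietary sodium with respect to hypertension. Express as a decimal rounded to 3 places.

PS ≈ 0.203

p₁ = P(outcome | exposed) = 1356/4790 = 0.28309
p₀ = P(outcome | unexposed) = 80/797 = 0.10038
Under exogeneity and monotonicity, PS = (p₁ − p₀) / (1 − p₀).
PS = (0.28309 − 0.10038) / (1 − 0.10038) = 0.18271 / 0.89962 ≈ 0.2031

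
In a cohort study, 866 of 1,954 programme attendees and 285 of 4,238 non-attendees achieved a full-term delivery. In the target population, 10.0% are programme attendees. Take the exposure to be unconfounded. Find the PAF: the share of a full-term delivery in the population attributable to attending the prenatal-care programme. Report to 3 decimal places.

p₁ = P(outcome | exposed) = 866/1954 = 0.44319
p₀ = P(outcome | unexposed) = 285/4238 = 0.067249
Overall risk P(Y=1) = π·p₁ + (1−π)·p₀ = 0.1×0.44319 + 0.9×0.067249 = 0.10484.
Under exogeneity, PAF = [P(Y=1) − p₀] / P(Y=1).
PAF = (0.10484 − 0.067249) / 0.10484 ≈ 0.3586

PAF ≈ 0.359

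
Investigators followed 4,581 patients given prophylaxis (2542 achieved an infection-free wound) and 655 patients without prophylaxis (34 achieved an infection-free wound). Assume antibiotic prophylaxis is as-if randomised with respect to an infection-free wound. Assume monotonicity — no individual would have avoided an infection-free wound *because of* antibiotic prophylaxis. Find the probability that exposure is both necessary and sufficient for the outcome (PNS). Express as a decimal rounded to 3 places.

PNS ≈ 0.503

p₁ = P(outcome | exposed) = 2542/4581 = 0.5549
p₀ = P(outcome | unexposed) = 34/655 = 0.051908
Under exogeneity and monotonicity, PNS = p₁ − p₀.
PNS = 0.5549 − 0.051908 = 0.50299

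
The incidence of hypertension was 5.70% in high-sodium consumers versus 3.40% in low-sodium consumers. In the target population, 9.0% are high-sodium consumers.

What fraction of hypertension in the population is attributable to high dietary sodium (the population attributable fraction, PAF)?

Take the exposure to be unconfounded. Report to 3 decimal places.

p₁ = 0.057, p₀ = 0.034.
Overall risk P(Y=1) = π·p₁ + (1−π)·p₀ = 0.09×0.057 + 0.91×0.034 = 0.03607.
Under exogeneity, PAF = [P(Y=1) − p₀] / P(Y=1).
PAF = (0.03607 − 0.034) / 0.03607 ≈ 0.0574

PAF ≈ 0.057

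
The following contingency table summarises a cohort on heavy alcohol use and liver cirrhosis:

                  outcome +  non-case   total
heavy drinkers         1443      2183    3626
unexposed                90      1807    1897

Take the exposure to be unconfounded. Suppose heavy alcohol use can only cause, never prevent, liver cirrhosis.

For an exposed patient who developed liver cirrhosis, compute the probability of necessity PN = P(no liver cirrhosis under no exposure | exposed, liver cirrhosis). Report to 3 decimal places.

PN ≈ 0.881

p₁ = P(outcome | exposed) = 1443/3626 = 0.39796
p₀ = P(outcome | unexposed) = 90/1897 = 0.047443
Under exogeneity and monotonicity, PN = (p₁ − p₀) / p₁.
PN = (0.39796 − 0.047443) / 0.39796 = 0.35052 / 0.39796 ≈ 0.8808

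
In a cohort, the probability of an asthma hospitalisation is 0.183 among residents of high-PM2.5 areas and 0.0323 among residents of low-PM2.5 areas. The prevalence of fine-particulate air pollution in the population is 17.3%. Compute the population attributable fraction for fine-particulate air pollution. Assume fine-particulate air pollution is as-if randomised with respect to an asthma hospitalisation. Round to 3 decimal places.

Let p₁ = 0.183, p₀ = 0.0323.
Overall risk P(Y=1) = π·p₁ + (1−π)·p₀ = 0.173×0.183 + 0.827×0.0323 = 0.058371.
Under exogeneity, PAF = [P(Y=1) − p₀] / P(Y=1).
PAF = (0.058371 − 0.0323) / 0.058371 ≈ 0.4466

PAF ≈ 0.447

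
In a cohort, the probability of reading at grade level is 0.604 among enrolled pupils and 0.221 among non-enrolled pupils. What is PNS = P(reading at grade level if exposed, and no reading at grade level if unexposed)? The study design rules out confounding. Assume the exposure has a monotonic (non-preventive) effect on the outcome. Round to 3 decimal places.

Let p₁ = 0.604, p₀ = 0.221.
Under exogeneity and monotonicity, PNS = p₁ − p₀.
PNS = 0.604 − 0.221 = 0.383

PNS ≈ 0.383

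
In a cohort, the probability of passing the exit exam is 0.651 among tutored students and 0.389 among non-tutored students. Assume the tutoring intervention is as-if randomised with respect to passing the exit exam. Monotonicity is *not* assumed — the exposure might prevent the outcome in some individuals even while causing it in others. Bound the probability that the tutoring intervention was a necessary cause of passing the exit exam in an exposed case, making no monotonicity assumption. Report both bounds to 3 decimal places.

0.402 ≤ PN ≤ 0.939

Let p₁ = 0.651, p₀ = 0.389.
Under exogeneity alone the bounds on PN are max{0,(p₁−p₀)/p₁} ≤ PN ≤ min{1,(1−p₀)/p₁}.
  lower = (p₁ − p₀)/p₁ = 0.262 / 0.651 ≈ 0.4025
  upper = min{1, (1 − p₀)/p₁} = 0.611 / 0.651 ≈ 0.9386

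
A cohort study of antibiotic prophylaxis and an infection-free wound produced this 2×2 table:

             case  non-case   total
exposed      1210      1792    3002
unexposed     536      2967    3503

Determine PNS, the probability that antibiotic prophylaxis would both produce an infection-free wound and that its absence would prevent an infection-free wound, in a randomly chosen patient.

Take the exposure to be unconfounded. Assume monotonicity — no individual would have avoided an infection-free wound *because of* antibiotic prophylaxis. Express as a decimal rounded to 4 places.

PNS ≈ 0.2501

p₁ = P(outcome | exposed) = 1210/3002 = 0.40306
p₀ = P(outcome | unexposed) = 536/3503 = 0.15301
Under exogeneity and monotonicity, PNS = p₁ − p₀.
PNS = 0.40306 − 0.15301 = 0.25005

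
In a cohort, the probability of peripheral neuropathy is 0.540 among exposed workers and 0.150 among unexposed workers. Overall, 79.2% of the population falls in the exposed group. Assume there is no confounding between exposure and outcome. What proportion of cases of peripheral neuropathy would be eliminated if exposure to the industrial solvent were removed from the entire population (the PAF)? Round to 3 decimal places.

Let p₁ = 0.54, p₀ = 0.15.
Overall risk P(Y=1) = π·p₁ + (1−π)·p₀ = 0.792×0.54 + 0.208×0.15 = 0.45888.
Under exogeneity, PAF = [P(Y=1) − p₀] / P(Y=1).
PAF = (0.45888 − 0.15) / 0.45888 ≈ 0.6731

PAF ≈ 0.673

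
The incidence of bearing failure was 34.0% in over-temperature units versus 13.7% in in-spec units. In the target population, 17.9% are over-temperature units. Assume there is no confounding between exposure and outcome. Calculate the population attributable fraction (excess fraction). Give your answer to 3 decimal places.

PAF ≈ 0.210

p₁ = 0.34, p₀ = 0.137.
Overall risk P(Y=1) = π·p₁ + (1−π)·p₀ = 0.179×0.34 + 0.821×0.137 = 0.17334.
Under exogeneity, PAF = [P(Y=1) − p₀] / P(Y=1).
PAF = (0.17334 − 0.137) / 0.17334 ≈ 0.2096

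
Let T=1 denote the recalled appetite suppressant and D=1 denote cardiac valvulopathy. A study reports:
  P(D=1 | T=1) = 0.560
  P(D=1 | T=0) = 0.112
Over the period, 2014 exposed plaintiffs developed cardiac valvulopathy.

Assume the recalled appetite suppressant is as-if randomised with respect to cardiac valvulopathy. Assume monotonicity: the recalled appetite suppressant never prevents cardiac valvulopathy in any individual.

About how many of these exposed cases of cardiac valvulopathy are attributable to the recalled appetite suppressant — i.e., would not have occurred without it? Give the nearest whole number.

Let p₁ = 0.56, p₀ = 0.112.
PN = (p₁ − p₀)/p₁ = (0.56 − 0.112) / 0.56 ≈ 0.80000.
Attributable cases ≈ PN × (exposed cases) = 0.80000 × 2014 ≈ 1611.20.

about 1611 cases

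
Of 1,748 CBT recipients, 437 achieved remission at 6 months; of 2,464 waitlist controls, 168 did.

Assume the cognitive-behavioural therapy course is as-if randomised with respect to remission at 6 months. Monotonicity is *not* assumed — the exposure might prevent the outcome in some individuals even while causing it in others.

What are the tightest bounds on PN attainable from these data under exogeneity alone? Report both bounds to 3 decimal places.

p₁ = P(outcome | exposed) = 437/1748 = 0.25
p₀ = P(outcome | unexposed) = 168/2464 = 0.068182
Under exogeneity alone the bounds on PN are max{0,(p₁−p₀)/p₁} ≤ PN ≤ min{1,(1−p₀)/p₁}.
  lower = (p₁ − p₀)/p₁ = 0.18182 / 0.25 ≈ 0.7273
  upper = min{1, (1 − p₀)/p₁} = 0.93182 / 0.25 ≈ 3.7273 → capped at 1

0.727 ≤ PN ≤ 1.000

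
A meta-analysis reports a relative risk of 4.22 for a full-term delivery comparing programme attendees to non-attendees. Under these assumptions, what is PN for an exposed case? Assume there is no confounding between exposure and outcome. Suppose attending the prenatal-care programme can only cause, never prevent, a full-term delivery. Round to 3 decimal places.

PN ≈ 0.763

Under exogeneity and monotonicity, PN = (RR − 1) / RR = 1 − 1/RR.
PN = (4.22 − 1) / 4.22 = 3.22 / 4.22 ≈ 0.7630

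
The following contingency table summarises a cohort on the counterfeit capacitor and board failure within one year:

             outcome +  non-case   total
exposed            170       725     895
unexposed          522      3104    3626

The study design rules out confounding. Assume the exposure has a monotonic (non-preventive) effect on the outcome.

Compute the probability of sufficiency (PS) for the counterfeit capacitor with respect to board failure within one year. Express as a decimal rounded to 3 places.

PS ≈ 0.054

p₁ = P(outcome | exposed) = 170/895 = 0.18994
p₀ = P(outcome | unexposed) = 522/3626 = 0.14396
Under exogeneity and monotonicity, PS = (p₁ − p₀)/(1 − p₀).
PS = (0.18994 − 0.14396) / 0.85604 ≈ 0.0537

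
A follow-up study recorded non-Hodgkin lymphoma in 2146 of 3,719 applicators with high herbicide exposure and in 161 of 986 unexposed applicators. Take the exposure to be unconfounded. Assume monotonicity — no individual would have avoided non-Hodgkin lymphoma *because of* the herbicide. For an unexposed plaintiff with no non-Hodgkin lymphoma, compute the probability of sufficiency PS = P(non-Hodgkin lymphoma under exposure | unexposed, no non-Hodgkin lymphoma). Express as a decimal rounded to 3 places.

p₁ = P(outcome | exposed) = 2146/3719 = 0.57704
p₀ = P(outcome | unexposed) = 161/986 = 0.16329
Under exogeneity and monotonicity, PS = (p₁ − p₀) / (1 − p₀).
PS = (0.57704 − 0.16329) / (1 − 0.16329) = 0.41375 / 0.83671 ≈ 0.4945

PS ≈ 0.494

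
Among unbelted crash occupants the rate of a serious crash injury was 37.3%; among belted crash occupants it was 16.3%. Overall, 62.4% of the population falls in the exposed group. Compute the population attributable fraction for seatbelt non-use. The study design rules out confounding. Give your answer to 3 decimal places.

PAF ≈ 0.446

p₁ = 0.373, p₀ = 0.163.
Overall risk P(Y=1) = π·p₁ + (1−π)·p₀ = 0.624×0.373 + 0.376×0.163 = 0.29404.
Under exogeneity, PAF = [P(Y=1) − p₀] / P(Y=1).
PAF = (0.29404 − 0.163) / 0.29404 ≈ 0.4457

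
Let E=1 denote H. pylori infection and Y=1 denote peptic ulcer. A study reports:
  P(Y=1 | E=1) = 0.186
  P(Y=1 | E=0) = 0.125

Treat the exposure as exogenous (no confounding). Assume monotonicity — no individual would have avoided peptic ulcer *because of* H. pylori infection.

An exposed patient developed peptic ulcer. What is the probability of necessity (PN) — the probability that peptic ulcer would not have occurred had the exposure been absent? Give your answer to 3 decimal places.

PN ≈ 0.328

Let p₁ = 0.186, p₀ = 0.125.
Under exogeneity and monotonicity, PN = (p₁ − p₀) / p₁.
PN = (0.186 − 0.125) / 0.186 = 0.061 / 0.186 ≈ 0.3280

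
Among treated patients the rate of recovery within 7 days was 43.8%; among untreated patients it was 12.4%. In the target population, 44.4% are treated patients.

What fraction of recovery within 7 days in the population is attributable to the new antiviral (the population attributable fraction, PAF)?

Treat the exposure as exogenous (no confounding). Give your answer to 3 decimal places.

PAF ≈ 0.529

p₁ = 0.438, p₀ = 0.124.
Overall risk P(Y=1) = π·p₁ + (1−π)·p₀ = 0.444×0.438 + 0.556×0.124 = 0.26342.
Under exogeneity, PAF = [P(Y=1) − p₀] / P(Y=1).
PAF = (0.26342 − 0.124) / 0.26342 ≈ 0.5293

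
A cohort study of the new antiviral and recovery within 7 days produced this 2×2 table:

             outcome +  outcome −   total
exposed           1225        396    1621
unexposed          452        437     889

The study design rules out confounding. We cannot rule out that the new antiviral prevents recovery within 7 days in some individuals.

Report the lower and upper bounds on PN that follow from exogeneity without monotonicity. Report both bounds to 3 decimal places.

0.327 ≤ PN ≤ 0.650

p₁ = P(outcome | exposed) = 1225/1621 = 0.75571
p₀ = P(outcome | unexposed) = 452/889 = 0.50844
Under exogeneity alone the bounds on PN are max{0,(p₁−p₀)/p₁} ≤ PN ≤ min{1,(1−p₀)/p₁}.
  lower = (p₁ − p₀)/p₁ = 0.24727 / 0.75571 ≈ 0.3272
  upper = min{1, (1 − p₀)/p₁} = 0.49156 / 0.75571 ≈ 0.6505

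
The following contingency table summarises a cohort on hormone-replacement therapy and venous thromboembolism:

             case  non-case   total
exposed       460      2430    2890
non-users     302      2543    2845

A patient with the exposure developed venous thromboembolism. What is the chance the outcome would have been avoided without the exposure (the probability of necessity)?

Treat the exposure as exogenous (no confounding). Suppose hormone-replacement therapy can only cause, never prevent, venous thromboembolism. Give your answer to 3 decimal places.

p₁ = P(outcome | exposed) = 460/2890 = 0.15917
p₀ = P(outcome | unexposed) = 302/2845 = 0.10615
Under exogeneity and monotonicity, PN = (p₁ − p₀) / p₁.
PN = (0.15917 − 0.10615) / 0.15917 = 0.053018 / 0.15917 ≈ 0.3331

PN ≈ 0.333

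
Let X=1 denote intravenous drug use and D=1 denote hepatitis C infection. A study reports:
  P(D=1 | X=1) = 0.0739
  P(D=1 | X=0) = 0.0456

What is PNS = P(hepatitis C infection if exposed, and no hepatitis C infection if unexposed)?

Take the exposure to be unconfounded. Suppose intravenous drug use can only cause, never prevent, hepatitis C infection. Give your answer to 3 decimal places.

PNS ≈ 0.028

Let p₁ = 0.0739, p₀ = 0.0456.
Under exogeneity and monotonicity, PNS = p₁ − p₀.
PNS = 0.0739 − 0.0456 = 0.0283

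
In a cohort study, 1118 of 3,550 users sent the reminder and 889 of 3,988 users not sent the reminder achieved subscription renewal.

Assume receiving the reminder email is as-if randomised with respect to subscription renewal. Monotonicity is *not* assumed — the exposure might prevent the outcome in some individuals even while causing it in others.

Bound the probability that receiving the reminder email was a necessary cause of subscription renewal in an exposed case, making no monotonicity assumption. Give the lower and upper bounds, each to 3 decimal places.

0.292 ≤ PN ≤ 1.000

p₁ = P(outcome | exposed) = 1118/3550 = 0.31493
p₀ = P(outcome | unexposed) = 889/3988 = 0.22292
Under exogeneity alone the bounds on PN are max{0,(p₁−p₀)/p₁} ≤ PN ≤ min{1,(1−p₀)/p₁}.
  lower = (p₁ − p₀)/p₁ = 0.092011 / 0.31493 ≈ 0.2922
  upper = min{1, (1 − p₀)/p₁} = 0.77708 / 0.31493 ≈ 2.4675 → capped at 1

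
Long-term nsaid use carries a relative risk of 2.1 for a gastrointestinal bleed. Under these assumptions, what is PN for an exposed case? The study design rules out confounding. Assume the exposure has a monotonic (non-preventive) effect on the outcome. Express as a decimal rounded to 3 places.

Under exogeneity and monotonicity, PN = (RR − 1) / RR = 1 − 1/RR.
PN = (2.1 − 1) / 2.1 = 1.1 / 2.1 ≈ 0.5238

PN ≈ 0.524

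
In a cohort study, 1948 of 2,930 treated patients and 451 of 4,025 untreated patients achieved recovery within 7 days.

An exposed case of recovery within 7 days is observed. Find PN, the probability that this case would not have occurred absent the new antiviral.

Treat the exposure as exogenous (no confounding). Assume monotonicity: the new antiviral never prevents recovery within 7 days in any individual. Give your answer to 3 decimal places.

PN ≈ 0.831

p₁ = P(outcome | exposed) = 1948/2930 = 0.66485
p₀ = P(outcome | unexposed) = 451/4025 = 0.11205
Under exogeneity and monotonicity, PN = (p₁ − p₀) / p₁.
PN = (0.66485 − 0.11205) / 0.66485 = 0.5528 / 0.66485 ≈ 0.8315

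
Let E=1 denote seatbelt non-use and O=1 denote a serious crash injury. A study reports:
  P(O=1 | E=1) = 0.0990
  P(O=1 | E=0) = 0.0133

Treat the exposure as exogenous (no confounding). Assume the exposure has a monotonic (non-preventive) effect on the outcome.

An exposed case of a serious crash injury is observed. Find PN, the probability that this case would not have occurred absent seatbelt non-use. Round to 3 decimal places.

Let p₁ = 0.099, p₀ = 0.0133.
Under exogeneity and monotonicity, PN = (p₁ − p₀) / p₁.
PN = (0.099 − 0.0133) / 0.099 = 0.0857 / 0.099 ≈ 0.8657

PN ≈ 0.866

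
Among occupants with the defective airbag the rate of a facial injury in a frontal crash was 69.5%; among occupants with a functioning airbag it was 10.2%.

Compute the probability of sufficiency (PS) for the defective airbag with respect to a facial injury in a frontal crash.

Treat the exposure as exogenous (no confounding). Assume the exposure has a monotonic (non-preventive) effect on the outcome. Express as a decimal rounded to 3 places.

PS ≈ 0.660

p₁ = 0.695, p₀ = 0.102.
Under exogeneity and monotonicity, PS = (p₁ − p₀) / (1 − p₀).
PS = (0.695 − 0.102) / (1 − 0.102) = 0.593 / 0.898 ≈ 0.6604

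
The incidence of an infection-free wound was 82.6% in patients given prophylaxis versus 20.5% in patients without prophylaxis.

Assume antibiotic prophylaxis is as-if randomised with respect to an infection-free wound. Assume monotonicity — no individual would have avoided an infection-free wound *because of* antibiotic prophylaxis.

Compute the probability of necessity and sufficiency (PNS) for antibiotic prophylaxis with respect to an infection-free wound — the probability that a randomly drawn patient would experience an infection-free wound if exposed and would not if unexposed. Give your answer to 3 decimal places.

PNS ≈ 0.621

p₁ = 0.826, p₀ = 0.205.
Under exogeneity and monotonicity, PNS = p₁ − p₀.
PNS = 0.826 − 0.205 = 0.621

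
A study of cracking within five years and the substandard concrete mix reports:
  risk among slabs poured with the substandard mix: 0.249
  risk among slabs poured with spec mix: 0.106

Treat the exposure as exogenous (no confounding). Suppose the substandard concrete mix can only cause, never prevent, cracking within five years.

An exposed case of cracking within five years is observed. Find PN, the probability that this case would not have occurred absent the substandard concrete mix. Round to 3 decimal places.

PN ≈ 0.574

Let p₁ = 0.249, p₀ = 0.106.
Under exogeneity and monotonicity, PN = (p₁ − p₀) / p₁.
PN = (0.249 − 0.106) / 0.249 = 0.143 / 0.249 ≈ 0.5743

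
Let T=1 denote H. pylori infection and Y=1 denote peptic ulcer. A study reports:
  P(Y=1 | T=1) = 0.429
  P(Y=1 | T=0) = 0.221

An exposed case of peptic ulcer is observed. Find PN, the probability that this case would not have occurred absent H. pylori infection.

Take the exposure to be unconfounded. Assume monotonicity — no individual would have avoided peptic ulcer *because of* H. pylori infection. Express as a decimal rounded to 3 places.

Let p₁ = 0.429, p₀ = 0.221.
Under exogeneity and monotonicity, PN = (p₁ − p₀) / p₁.
PN = (0.429 − 0.221) / 0.429 = 0.208 / 0.429 ≈ 0.4848

PN ≈ 0.485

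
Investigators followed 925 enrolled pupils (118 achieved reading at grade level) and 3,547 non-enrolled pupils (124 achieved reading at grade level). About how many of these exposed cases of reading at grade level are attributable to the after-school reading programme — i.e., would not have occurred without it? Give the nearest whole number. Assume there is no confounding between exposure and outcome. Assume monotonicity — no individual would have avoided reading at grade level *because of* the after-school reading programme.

about 86 cases

p₁ = P(outcome | exposed) = 118/925 = 0.12757
p₀ = P(outcome | unexposed) = 124/3547 = 0.034959
PN = (p₁ − p₀)/p₁ = (0.12757 − 0.034959) / 0.12757 ≈ 0.72596.
Attributable cases ≈ PN × (exposed cases) = 0.72596 × 118 ≈ 85.66.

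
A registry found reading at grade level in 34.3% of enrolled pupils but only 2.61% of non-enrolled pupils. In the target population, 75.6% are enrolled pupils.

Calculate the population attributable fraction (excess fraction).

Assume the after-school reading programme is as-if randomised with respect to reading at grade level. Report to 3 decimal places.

PAF ≈ 0.902

p₁ = 0.343, p₀ = 0.0261.
Overall risk P(Y=1) = π·p₁ + (1−π)·p₀ = 0.756×0.343 + 0.244×0.0261 = 0.26568.
Under exogeneity, PAF = [P(Y=1) − p₀] / P(Y=1).
PAF = (0.26568 − 0.0261) / 0.26568 ≈ 0.9018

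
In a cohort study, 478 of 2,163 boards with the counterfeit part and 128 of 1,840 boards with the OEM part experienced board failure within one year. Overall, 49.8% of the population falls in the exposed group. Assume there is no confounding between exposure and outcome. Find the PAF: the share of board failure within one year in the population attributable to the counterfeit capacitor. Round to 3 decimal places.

p₁ = P(outcome | exposed) = 478/2163 = 0.22099
p₀ = P(outcome | unexposed) = 128/1840 = 0.069565
Overall risk P(Y=1) = π·p₁ + (1−π)·p₀ = 0.498×0.22099 + 0.502×0.069565 = 0.14497.
Under exogeneity, PAF = [P(Y=1) − p₀] / P(Y=1).
PAF = (0.14497 − 0.069565) / 0.14497 ≈ 0.5202

PAF ≈ 0.520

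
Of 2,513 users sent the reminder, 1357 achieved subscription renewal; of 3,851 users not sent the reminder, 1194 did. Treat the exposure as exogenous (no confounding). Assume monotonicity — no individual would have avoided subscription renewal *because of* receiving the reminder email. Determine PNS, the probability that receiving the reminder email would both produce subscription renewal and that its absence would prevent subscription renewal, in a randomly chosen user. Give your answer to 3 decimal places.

p₁ = P(outcome | exposed) = 1357/2513 = 0.53999
p₀ = P(outcome | unexposed) = 1194/3851 = 0.31005
Under exogeneity and monotonicity, PNS = p₁ − p₀.
PNS = 0.53999 − 0.31005 = 0.22994

PNS ≈ 0.230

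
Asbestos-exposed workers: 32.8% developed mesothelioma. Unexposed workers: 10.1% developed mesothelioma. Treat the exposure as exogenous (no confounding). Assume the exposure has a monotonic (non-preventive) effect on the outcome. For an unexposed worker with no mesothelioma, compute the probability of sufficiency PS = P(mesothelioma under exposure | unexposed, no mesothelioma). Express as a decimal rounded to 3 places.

PS ≈ 0.253

p₁ = 0.328, p₀ = 0.101.
Under exogeneity and monotonicity, PS = (p₁ − p₀) / (1 − p₀).
PS = (0.328 − 0.101) / (1 − 0.101) = 0.227 / 0.899 ≈ 0.2525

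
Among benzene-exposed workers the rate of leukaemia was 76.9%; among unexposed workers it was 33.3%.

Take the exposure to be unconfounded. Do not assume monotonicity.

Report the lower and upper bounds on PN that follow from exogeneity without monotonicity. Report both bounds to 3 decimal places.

p₁ = 0.769, p₀ = 0.333.
Under exogeneity alone the bounds on PN are max{0,(p₁−p₀)/p₁} ≤ PN ≤ min{1,(1−p₀)/p₁}.
  lower = (p₁ − p₀)/p₁ = 0.436 / 0.769 ≈ 0.5670
  upper = min{1, (1 − p₀)/p₁} = 0.667 / 0.769 ≈ 0.8674

0.567 ≤ PN ≤ 0.867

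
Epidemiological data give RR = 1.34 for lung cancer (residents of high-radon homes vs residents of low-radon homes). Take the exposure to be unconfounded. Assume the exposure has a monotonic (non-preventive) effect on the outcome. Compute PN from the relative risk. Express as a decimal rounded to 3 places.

Under exogeneity and monotonicity, PN = (RR − 1) / RR = 1 − 1/RR.
PN = (1.34 − 1) / 1.34 = 0.34 / 1.34 ≈ 0.2537

PN ≈ 0.254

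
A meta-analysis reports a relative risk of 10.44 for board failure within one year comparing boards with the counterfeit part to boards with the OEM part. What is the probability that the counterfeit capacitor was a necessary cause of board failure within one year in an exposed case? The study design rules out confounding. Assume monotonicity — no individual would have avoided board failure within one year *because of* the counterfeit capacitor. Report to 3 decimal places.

Under exogeneity and monotonicity, PN = (RR − 1) / RR = 1 − 1/RR.
PN = (10.44 − 1) / 10.44 = 9.44 / 10.44 ≈ 0.9042

PN ≈ 0.904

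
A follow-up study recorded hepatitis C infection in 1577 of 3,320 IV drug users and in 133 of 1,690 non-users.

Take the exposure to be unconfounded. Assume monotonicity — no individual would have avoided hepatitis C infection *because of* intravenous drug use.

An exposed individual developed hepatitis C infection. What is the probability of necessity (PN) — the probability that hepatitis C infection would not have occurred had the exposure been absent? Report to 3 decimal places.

p₁ = P(outcome | exposed) = 1577/3320 = 0.475
p₀ = P(outcome | unexposed) = 133/1690 = 0.078698
Under exogeneity and monotonicity, PN = (p₁ − p₀) / p₁.
PN = (0.475 − 0.078698) / 0.475 = 0.3963 / 0.475 ≈ 0.8343

PN ≈ 0.834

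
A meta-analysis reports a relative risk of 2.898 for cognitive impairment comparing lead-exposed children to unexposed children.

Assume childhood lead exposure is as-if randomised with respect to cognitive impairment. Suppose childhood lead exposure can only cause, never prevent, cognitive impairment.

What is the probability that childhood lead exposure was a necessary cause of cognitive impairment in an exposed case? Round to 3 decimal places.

Under exogeneity and monotonicity, PN = (RR − 1) / RR = 1 − 1/RR.
PN = (2.898 − 1) / 2.898 = 1.898 / 2.898 ≈ 0.6549

PN ≈ 0.655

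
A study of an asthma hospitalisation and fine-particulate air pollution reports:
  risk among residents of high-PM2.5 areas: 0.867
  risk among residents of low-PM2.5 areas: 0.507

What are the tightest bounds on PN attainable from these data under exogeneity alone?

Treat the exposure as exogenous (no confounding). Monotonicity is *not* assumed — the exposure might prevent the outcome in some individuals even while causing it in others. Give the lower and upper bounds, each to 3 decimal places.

0.415 ≤ PN ≤ 0.569

Let p₁ = 0.867, p₀ = 0.507.
Under exogeneity alone the bounds on PN are max{0,(p₁−p₀)/p₁} ≤ PN ≤ min{1,(1−p₀)/p₁}.
  lower = (p₁ − p₀)/p₁ = 0.36 / 0.867 ≈ 0.4152
  upper = min{1, (1 − p₀)/p₁} = 0.493 / 0.867 ≈ 0.5686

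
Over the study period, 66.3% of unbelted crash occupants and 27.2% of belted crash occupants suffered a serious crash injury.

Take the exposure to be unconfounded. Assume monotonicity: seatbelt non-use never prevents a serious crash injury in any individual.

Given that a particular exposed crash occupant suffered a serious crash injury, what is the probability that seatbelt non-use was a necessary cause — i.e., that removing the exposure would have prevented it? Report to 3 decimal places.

PN ≈ 0.590

p₁ = 0.663, p₀ = 0.272.
Under exogeneity and monotonicity, PN = (p₁ − p₀) / p₁.
PN = (0.663 − 0.272) / 0.663 = 0.391 / 0.663 ≈ 0.5897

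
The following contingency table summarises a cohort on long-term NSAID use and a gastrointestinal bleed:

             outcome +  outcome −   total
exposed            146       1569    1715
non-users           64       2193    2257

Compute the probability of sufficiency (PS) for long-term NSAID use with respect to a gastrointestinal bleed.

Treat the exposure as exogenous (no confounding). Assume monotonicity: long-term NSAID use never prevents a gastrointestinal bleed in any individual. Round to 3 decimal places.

PS ≈ 0.058

p₁ = P(outcome | exposed) = 146/1715 = 0.085131
p₀ = P(outcome | unexposed) = 64/2257 = 0.028356
Under exogeneity and monotonicity, PS = (p₁ − p₀)/(1 − p₀).
PS = (0.085131 − 0.028356) / 0.97164 ≈ 0.0584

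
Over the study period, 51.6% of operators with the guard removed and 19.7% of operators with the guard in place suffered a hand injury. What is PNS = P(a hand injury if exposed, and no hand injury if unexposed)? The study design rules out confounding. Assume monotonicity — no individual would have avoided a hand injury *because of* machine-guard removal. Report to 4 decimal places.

PNS ≈ 0.3190

p₁ = 0.516, p₀ = 0.197.
Under exogeneity and monotonicity, PNS = p₁ − p₀.
PNS = 0.516 − 0.197 = 0.319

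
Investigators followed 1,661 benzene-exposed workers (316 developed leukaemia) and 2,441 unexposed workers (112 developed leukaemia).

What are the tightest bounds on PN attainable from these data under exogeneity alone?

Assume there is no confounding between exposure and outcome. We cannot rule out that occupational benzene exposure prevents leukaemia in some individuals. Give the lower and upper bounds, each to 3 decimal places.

0.759 ≤ PN ≤ 1.000

p₁ = P(outcome | exposed) = 316/1661 = 0.19025
p₀ = P(outcome | unexposed) = 112/2441 = 0.045883
Under exogeneity alone the bounds on PN are max{0,(p₁−p₀)/p₁} ≤ PN ≤ min{1,(1−p₀)/p₁}.
  lower = (p₁ − p₀)/p₁ = 0.14436 / 0.19025 ≈ 0.7588
  upper = min{1, (1 − p₀)/p₁} = 0.95412 / 0.19025 ≈ 5.0152 → capped at 1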